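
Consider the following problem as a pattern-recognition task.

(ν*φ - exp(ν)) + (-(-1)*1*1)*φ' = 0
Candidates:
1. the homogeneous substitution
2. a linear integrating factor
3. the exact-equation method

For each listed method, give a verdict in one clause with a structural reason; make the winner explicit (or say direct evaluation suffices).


Technique: a linear integrating factor — φ enters only linearly with coefficient ν; multiply by exp of the integral of ν and the left side becomes one derivative.
- the homogeneous substitution: the slope changes under joint rescaling, failing the degree-zero test.
- a linear integrating factor — a fit — the right tool for this form.
- the exact-equation method: exactness fails on the nose — the mixed partials do not match.


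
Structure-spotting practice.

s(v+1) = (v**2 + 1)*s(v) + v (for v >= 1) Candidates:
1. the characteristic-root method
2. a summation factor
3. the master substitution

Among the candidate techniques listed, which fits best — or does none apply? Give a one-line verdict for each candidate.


Diagnosis: a summation factor — normalize by the running product of v**2 + 1: the left side becomes a difference, and differences sum.
- the characteristic-root method — an index-dependent weight blocks the pure exponential ansatz.
- a summation factor: applies; the problem has the shape this method handles.
- the master substitution — the recursive argument is a shift of the index, not a fixed fraction of it.


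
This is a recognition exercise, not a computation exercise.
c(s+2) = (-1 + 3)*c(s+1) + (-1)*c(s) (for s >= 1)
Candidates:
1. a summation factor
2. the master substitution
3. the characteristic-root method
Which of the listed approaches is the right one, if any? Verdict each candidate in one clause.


Best approach: the characteristic-root method — because shifting s leaves the equation's coefficients unchanged, exponential trials reduce it to algebra.
- a summation factor — a summation factor telescopes one-step recursions; this one carries higher-order memory.
- the master substitution — no fixed divisor shrinks the index between calls.
- the characteristic-root method — applicable, and directly so.


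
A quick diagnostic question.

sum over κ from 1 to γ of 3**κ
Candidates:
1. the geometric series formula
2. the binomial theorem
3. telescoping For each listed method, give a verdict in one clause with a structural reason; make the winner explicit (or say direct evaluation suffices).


Best approach: the geometric series formula — each summand is the previous one scaled by 3; that constant multiplier is itself the geometric structure.
- the geometric series formula: a fit — the right tool for this form.
- the binomial theorem: there is no sum-raised-to-a-power identity hiding in these terms.
- telescoping: in the displayed form, no term reappears at a neighboring index to cancel against.


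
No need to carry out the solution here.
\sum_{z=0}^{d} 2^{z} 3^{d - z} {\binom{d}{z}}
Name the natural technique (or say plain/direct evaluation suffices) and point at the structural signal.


Diagnosis: the binomial theorem — the summand is term z of a binomial expansion in 2 and 3; the whole sum is a single power.


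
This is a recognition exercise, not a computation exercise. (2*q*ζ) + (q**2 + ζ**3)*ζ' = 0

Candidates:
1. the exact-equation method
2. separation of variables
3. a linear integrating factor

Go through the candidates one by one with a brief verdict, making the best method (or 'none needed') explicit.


Diagnosis: the exact-equation method — 2*q*ζ and q**2 + ζ**3 pass the exactness check on the nose, so no integrating factor in q or ζ is needed at all.
- the exact-equation method — yes — fits the structure here.
- separation of variables: the two dependences do not factor apart.
- a linear integrating factor: a nonlinear term in the unknown puts this outside the integrating-factor template.


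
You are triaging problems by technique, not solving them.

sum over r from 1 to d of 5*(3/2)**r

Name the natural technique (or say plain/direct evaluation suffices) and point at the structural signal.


Method: the geometric series formula — each term is 3/2 times the previous one, so the geometric-series formula applies directly.


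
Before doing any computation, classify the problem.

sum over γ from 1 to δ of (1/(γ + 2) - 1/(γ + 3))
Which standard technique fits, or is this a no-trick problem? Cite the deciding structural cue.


Best approach: telescoping — write out three consecutive terms and watch the interior cancel: the advanced copy one term subtracts reappears as the very next term's leading piece, pair after pair.


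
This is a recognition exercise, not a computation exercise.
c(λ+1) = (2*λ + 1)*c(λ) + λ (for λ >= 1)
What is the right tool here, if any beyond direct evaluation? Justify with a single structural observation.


Verdict: a summation factor — first-order linear but the coefficient 2*λ + 1 moves with the index — divide by the cumulative product and telescope.


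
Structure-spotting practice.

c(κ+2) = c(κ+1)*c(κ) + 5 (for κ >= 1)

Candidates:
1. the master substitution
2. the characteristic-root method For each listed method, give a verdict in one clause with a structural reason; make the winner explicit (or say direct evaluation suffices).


Diagnosis: no special technique — a nonlinear dependence on earlier terms breaks linearity, and with it every superposition-based closed form.
- the master substitution — the recursion shifts the index rather than dividing it.
- the characteristic-root method: nonlinearity rules out exponential-mode superposition from the start.


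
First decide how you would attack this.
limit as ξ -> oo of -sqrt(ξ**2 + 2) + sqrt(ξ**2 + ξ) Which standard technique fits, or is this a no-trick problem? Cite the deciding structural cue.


Diagnosis: conjugate multiplication — an infinity-minus-infinity difference with a surviving radical — multiply by the conjugate to cancel the divergence.


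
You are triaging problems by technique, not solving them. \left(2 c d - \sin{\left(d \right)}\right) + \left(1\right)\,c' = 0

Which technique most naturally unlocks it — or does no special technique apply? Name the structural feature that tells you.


Best approach: a linear integrating factor — linear in the unknown with genuine forcing: multiply through by the exponential of the integrated coefficient and the left side closes into one derivative.


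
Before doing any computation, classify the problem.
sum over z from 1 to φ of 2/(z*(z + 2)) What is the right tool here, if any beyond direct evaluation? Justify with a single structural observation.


Technique: telescoping — 2/(z*(z + 2)) hides a difference of shifted reciprocals — decompose it and the middle of the sum vanishes.


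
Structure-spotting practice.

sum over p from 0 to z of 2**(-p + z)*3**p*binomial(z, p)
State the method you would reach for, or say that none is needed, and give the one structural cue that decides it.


Method: the binomial theorem — the binomial coefficients weight matched powers of 3 and 2, which is exactly the expansion of a binomial power.


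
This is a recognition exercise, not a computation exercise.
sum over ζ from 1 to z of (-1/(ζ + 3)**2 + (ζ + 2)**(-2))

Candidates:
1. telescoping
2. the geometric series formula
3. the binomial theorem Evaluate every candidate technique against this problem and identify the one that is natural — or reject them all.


Verdict: telescoping — difference-of-shifts structure (each term adds (ζ + 2)**(-2), then subtracts its one-index-advanced value, which the following term adds back) leaves only the first and last pieces standing.
- telescoping: applies; the problem has the shape this method handles.
- the geometric series formula — the term-to-term ratio drifts with the index — the one thing the geometric formula cannot absorb.
- the binomial theorem: there is no sum-raised-to-a-power identity hiding in these terms.


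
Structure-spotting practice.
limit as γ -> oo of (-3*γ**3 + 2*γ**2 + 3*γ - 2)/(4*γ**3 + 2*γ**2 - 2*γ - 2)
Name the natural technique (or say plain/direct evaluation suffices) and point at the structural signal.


Verdict: dominant-term comparison — divide through by the highest power of γ; every lower-order term dies and the dominant terms decide the limit. Differentiating the expression as a single quotient would eventually settle it as well; matching dominant growth settles it immediately.


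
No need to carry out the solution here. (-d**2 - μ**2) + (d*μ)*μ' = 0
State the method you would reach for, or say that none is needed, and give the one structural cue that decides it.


Best approach: the homogeneous substitution — scaling d and μ together leaves the slope fixed — it depends only on μ/d, so substitute the ratio. A Bernoulli rewrite works here as the equation stands — the homogeneous substitution is the more immediate reading.


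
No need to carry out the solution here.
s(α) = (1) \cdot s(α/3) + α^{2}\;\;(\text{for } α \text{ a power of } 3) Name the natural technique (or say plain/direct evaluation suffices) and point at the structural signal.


Verdict: the master substitution — the argument contracts 3-fold per step: reindex α exponentially and solve the linear recurrence in the new index.


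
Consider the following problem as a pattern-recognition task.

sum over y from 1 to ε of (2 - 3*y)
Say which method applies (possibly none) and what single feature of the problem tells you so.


Best approach: no special technique — the summand is a plain polynomial in y (expanding first if it arrives factored); standard power-sum formulas evaluate it term by term.


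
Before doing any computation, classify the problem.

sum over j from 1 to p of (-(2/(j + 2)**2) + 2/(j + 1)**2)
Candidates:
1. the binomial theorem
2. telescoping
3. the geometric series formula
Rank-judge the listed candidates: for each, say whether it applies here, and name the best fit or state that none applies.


Technique: telescoping — write out three consecutive terms and watch the interior cancel: the advanced copy one term subtracts reappears as the very next term's leading piece, pair after pair.
- the binomial theorem: there is no pair of bases whose matched powers would reassemble into a single binomial power.
- telescoping: applies; the problem has the shape this method handles.
- the geometric series formula: there is no constant term-to-term ratio.


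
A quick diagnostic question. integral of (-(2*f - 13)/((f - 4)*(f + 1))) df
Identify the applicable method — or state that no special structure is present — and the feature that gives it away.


Best approach: partial fractions — a proper rational integrand whose denominator splits into simpler factors — decompose into partial fractions first.


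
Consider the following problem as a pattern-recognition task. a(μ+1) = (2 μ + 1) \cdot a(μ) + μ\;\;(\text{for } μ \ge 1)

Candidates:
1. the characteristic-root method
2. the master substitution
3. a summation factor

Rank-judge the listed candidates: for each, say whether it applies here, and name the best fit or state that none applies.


Technique: a summation factor — one step of memory with a weight 2 μ + 1 that changes as the index grows — the summation-factor construction is built for this.
- the characteristic-root method — an index-dependent weight blocks the pure exponential ansatz.
- the master substitution — this is shift-type recursion, outside the divide-and-conquer template.
- a summation factor: yes, a natural case for it.


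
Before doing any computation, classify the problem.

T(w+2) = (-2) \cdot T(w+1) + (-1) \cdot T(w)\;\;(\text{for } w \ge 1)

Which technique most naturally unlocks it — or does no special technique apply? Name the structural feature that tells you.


Verdict: the characteristic-root method — no index-dependence in the weights and nothing inhomogeneous: classic characteristic-equation setup.


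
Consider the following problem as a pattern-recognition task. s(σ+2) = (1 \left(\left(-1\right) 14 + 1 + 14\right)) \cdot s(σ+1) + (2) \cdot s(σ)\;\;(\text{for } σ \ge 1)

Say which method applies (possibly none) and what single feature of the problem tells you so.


Diagnosis: the characteristic-root method — this is the constant-coefficient homogeneous case — the whole solution in σ reduces to a polynomial's roots.


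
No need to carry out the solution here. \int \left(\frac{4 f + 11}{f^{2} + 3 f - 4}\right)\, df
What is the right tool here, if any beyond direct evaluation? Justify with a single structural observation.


Best approach: partial fractions — with f^{2} + 3 f - 4 factorable and the degree on top strictly smaller, simple-fraction decomposition is immediate.


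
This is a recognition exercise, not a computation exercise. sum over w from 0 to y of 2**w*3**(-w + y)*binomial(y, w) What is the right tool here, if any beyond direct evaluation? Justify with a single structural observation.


Method: the binomial theorem — binomial coefficients against complementary powers of 2 and 3: recognize the binomial expansion and resum.


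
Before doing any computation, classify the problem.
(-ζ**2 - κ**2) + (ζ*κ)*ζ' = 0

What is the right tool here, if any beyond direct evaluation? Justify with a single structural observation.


Method: the homogeneous substitution — scaling κ and ζ together leaves the slope fixed — it depends only on ζ/κ, so substitute the ratio. A Bernoulli substitution is a fair alternative on this equation directly; the homogeneous reading takes it as given.


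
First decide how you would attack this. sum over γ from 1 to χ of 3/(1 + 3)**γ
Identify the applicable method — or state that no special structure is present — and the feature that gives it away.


Diagnosis: the geometric series formula — consecutive terms stand in a fixed index-free ratio — the geometric sum formula closes it.


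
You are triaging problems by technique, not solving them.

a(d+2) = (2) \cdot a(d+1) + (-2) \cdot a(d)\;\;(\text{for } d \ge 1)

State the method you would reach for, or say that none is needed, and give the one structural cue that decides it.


Method: the characteristic-root method — this is the constant-coefficient homogeneous case — the whole solution in d reduces to a polynomial's roots.


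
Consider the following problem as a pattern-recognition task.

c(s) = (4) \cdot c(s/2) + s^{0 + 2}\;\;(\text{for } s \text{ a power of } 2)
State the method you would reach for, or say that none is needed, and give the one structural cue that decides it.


Technique: the master substitution — treat m = log base 2 of s as the new clock: one recursion step advances m by one while s scales by 2.


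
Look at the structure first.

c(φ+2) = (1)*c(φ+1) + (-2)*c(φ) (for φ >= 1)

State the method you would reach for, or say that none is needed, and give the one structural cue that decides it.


Diagnosis: the characteristic-root method — the recurrence treats every index alike (constant coefficients, no forcing) — precisely the regime where r^φ trials close it.


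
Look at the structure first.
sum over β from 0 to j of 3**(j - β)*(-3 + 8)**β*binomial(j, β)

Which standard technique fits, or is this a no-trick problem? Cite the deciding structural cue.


Verdict: the binomial theorem — binomial coefficients against complementary powers of (-3 + 8) and 3: recognize the binomial expansion and resum.


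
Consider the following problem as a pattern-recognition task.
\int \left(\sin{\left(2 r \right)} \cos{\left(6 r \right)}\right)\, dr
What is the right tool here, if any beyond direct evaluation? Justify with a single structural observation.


Best approach: a trigonometric identity — cross-frequency products like \sin{\left(2 r \right)} \cos{\left(6 r \right)} are the textbook product-to-sum case — the identity converts them to directly integrable sinusoids.


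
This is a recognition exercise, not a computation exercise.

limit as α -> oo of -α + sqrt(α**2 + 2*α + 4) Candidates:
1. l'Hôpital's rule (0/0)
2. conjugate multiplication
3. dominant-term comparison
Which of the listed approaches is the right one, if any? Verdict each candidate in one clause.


Best approach: conjugate multiplication — the difference sqrt(α**2 + 2*α + 4) - α is an ∞ − ∞ stalemate; its conjugate partner breaks the tie.
- l'Hôpital's rule (0/0): substitution produces ∞ − ∞ rather than a vanishing quotient; the rule needs a 0/0 ratio to act on.
- conjugate multiplication: yes — fits the structure here.
- dominant-term comparison — this is not a rational comparison of growth rates at infinity.


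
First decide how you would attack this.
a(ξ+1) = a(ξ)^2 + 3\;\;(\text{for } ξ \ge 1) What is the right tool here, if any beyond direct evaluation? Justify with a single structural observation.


Method: no special technique — nonlinear feedback in the recursion rules out every root- or factor-based technique.


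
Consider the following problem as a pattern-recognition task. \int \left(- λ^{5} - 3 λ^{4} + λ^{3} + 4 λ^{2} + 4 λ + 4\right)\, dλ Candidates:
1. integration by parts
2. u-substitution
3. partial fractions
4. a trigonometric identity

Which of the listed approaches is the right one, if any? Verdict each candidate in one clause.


Technique: no special technique — every term is a constant multiple of a power of λ; term-wise power-rule integration needs no preliminary transformation.
- integration by parts: splitting off a factor buys nothing — the integrand integrates directly without parts.
- u-substitution — any workable substitution here is cosmetic — the integrand is already in directly integrable form.
- partial fractions — the expression is not a ratio of polynomials that decomposes further.
- a trigonometric identity: there is no trigonometric structure at all — the integrand carries no sine or cosine to rewrite.


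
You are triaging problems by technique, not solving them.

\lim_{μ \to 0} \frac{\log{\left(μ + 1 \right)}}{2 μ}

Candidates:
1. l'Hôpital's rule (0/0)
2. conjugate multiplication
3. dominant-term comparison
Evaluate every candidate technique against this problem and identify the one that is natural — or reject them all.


Technique: l'Hôpital's rule (0/0) — numerator and denominator both vanish at 0 — a genuine 0/0 form, which is exactly when l'Hôpital applies. One could equally expand both pieces locally and compare leading terms; the rule does that in one stroke.
- l'Hôpital's rule (0/0): applies; the problem has the shape this method handles.
- conjugate multiplication — there is no infinity-minus-infinity radical difference to rationalize.
- dominant-term comparison — no dominant power emerges to decide the limit by degree comparison.


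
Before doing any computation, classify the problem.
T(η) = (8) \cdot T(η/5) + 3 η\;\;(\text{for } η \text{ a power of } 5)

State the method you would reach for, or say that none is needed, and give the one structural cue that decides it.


Best approach: the master substitution — the argument shrinks by the factor 5, so measure the index on a logarithmic scale and the recursion becomes a shift.


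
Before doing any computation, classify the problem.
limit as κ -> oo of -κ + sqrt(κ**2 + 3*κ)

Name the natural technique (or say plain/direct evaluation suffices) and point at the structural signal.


Technique: conjugate multiplication — the difference sqrt(κ**2 + 3*κ) - κ is an ∞ − ∞ stalemate; its conjugate partner breaks the tie.


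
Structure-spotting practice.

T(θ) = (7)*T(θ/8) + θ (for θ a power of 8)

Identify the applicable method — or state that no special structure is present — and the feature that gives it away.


Best approach: the master substitution — the argument shrinks by the factor 8, so measure the index on a logarithmic scale and the recursion becomes a shift.


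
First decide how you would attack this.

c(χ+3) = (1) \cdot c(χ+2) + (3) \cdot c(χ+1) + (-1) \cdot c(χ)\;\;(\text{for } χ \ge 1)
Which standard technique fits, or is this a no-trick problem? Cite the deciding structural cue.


Verdict: the characteristic-root method — constant coefficients and linearity mean the ansatz r^χ reduces it to solving the characteristic polynomial.


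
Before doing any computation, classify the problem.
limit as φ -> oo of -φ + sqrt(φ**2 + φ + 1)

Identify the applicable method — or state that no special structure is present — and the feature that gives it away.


Verdict: conjugate multiplication — the difference sqrt(φ**2 + φ + 1) - φ is an ∞ − ∞ stalemate; its conjugate partner breaks the tie.


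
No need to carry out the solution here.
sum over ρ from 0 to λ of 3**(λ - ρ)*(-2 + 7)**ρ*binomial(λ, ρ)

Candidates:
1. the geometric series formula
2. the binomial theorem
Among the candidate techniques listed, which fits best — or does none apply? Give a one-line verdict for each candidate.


Method: the binomial theorem — binomial coefficients against complementary powers of (-2 + 7) and 3: recognize the binomial expansion and resum.
- the geometric series formula: the term-to-term ratio drifts with the index — the one thing the geometric formula cannot absorb.
- the binomial theorem: yes, a natural case for it.


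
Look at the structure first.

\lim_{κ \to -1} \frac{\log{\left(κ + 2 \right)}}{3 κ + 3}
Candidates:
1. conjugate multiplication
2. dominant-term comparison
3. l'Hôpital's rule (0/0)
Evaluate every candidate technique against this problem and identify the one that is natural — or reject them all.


Diagnosis: l'Hôpital's rule (0/0) — the 0/0 form at -1 is the signature situation for l'Hôpital's rule. A local series expansion at the point resolves it as well; the rule is the packaged version of that step.
- conjugate multiplication: there are no radicals in tension whose conjugate would simplify matters.
- dominant-term comparison — no dominant power emerges to decide the limit by degree comparison.
- l'Hôpital's rule (0/0): a fit — the right tool for this form.


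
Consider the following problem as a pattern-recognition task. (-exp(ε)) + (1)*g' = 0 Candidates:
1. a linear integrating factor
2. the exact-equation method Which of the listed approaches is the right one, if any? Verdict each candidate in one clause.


Technique: no special technique — solved for the derivative, g never appears on the right — this is a direct integration in ε, not a differential-equations problem at heart.
- a linear integrating factor — with the unknown absent the integrating factor is a formality; direct integration is the working structure.
- the exact-equation method — no dependence on the unknown anywhere: exactness is a label without content here.


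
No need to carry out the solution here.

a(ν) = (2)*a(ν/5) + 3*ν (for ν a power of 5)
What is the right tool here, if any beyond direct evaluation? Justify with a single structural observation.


Method: the master substitution — the recursive call is at index ν/5 rather than a shift, a divide-and-conquer shape — substituting ν = 5^m linearizes it.


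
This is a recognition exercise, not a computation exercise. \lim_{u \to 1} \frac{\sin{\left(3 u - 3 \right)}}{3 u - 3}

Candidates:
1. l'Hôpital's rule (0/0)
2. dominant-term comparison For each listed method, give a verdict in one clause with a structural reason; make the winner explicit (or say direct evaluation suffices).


Diagnosis: l'Hôpital's rule (0/0) — numerator and denominator both vanish at 1 — a genuine 0/0 form, which is exactly when l'Hôpital applies. Expanding numerator and denominator to first order gives the same value — the rule automates exactly that.
- l'Hôpital's rule (0/0) — yes, a natural case for it.
- dominant-term comparison — this is not a rational comparison of growth rates at infinity.


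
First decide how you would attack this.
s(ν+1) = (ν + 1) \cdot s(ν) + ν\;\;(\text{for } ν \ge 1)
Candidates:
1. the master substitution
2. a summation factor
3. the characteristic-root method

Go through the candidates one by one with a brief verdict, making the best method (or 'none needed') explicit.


Technique: a summation factor — the coefficient ν + 1 drifts with the index, so no fixed root exists; normalizing by the cumulative product telescopes it.
- the master substitution — the recursive argument is a shift of the index, not a fixed fraction of it.
- a summation factor — applicable, and directly so.
- the characteristic-root method: the coefficients vary with the index, breaking the constant-coefficient structure the method needs.


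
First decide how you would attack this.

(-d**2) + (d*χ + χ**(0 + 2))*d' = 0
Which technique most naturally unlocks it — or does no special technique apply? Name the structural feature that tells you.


Technique: the homogeneous substitution — the slope is degree-zero homogeneous: the ratio substitution v = d/χ collapses it. Rewriting — with the variables' roles exchanged where the shape demands it — would expose a Bernoulli structure too; the homogeneous substitution simply reads the degrees directly.


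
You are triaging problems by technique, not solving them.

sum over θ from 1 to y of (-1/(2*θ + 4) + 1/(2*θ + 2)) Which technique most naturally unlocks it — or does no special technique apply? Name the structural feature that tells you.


Method: telescoping — consecutive terms evaluate one function at adjacent indices (1/(2*θ + 2) is its current value): one term's tail is the next term's head, so the chain collapses.


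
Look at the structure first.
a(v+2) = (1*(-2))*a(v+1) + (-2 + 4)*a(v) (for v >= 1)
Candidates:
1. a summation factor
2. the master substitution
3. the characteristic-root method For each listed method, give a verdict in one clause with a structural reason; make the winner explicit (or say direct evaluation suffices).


Technique: the characteristic-root method — every coefficient is a fixed number and the forcing is zero — substitute r^v and read off the root equation.
- a summation factor: a summation factor telescopes one-step recursions; this one carries higher-order memory.
- the master substitution — there is no divide-the-index recursive argument.
- the characteristic-root method: applies; the problem has the shape this method handles.


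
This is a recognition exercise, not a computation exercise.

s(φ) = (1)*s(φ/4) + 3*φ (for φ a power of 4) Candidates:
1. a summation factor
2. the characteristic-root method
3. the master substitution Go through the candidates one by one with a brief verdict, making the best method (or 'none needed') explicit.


Diagnosis: the master substitution — the argument contracts 4-fold per step: reindex φ exponentially and solve the linear recurrence in the new index.
- a summation factor: the recursion divides its index rather than shifting it — there is no previous-term chain for a summation factor to telescope.
- the characteristic-root method: a divided-index call is not the fixed-shift linear shape that characteristic roots solve.
- the master substitution: a fit — the right tool for this form.


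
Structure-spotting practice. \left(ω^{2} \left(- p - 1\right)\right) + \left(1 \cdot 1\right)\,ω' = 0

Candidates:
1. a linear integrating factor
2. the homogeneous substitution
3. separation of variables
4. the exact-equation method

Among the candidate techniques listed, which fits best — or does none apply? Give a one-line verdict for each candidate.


Best approach: separation of variables — solved for the derivative, the right side splits multiplicatively into a function of each variable alone — divide and integrate each side.
- a linear integrating factor: the unknown enters nonlinearly (through a power, a denominator, or a transcendental function), which the linear integrating-factor recipe cannot absorb as-is — any repair would come from a preliminary substitution, not the factor.
- the homogeneous substitution — the slope changes under joint rescaling, failing the degree-zero test.
- separation of variables — yes, a natural case for it.
- the exact-equation method — exactness fails on the nose — the mixed partials do not match.


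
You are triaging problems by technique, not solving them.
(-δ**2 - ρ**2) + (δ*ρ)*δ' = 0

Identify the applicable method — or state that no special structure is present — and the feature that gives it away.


Method: the homogeneous substitution — solved for the derivative, the right side is unchanged under scaling ρ and δ together — it depends only on the ratio δ/ρ, so substitute a single ratio variable. Rearranged, this also fits the Bernoulli template directly; the homogeneous substitution reads the structure without the rearrangement.


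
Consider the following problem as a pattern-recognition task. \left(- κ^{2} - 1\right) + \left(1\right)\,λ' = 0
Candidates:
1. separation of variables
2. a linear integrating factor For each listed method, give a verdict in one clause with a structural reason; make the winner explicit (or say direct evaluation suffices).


Technique: no special technique — the slope is a function of κ alone, so integrate both sides directly.
- separation of variables: any separation here is vacuous (nothing depends on the unknown); direct integration is the honest label.
- a linear integrating factor: the linear template holds only trivially here (the unknown is absent, so the coefficient is zero) — the method is not the natural label.


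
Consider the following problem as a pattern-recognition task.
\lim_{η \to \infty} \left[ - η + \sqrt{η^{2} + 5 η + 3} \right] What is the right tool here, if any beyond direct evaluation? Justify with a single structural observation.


Method: conjugate multiplication — the difference \sqrt{η^{2} + 5 η + 3} - η is an ∞ − ∞ stalemate; its conjugate partner breaks the tie.


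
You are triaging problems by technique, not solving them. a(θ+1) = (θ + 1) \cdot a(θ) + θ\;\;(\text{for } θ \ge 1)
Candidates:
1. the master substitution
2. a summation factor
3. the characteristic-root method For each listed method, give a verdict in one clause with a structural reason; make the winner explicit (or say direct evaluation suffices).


Best approach: a summation factor — because the multiplier θ + 1 is index-dependent, divide through by its running product and sum the resulting differences.
- the master substitution: the recursion shifts the index rather than dividing it.
- a summation factor — yes — fits the structure here.
- the characteristic-root method: an index-dependent weight blocks the pure exponential ansatz.


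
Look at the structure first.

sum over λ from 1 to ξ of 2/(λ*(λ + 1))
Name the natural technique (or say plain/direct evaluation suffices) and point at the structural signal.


Best approach: telescoping — the denominator's roots in 2/(λ*(λ + 1)) sit an integer apart: decomposition produces a self-cancelling chain.


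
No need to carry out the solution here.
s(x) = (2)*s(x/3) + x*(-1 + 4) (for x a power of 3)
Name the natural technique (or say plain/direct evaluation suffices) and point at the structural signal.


Method: the master substitution — recursion at x/3 is multiplicative in the index; logarithmic reindexing via x = 3^m linearizes it.


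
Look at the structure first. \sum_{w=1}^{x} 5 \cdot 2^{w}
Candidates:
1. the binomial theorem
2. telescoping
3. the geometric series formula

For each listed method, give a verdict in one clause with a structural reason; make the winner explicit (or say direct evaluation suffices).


Best approach: the geometric series formula — term-over-term division gives 2 every time — index-free ratio, geometric sum formula applies.
- the binomial theorem: the summand does not match any term pattern of an expanded binomial power.
- telescoping — computed from the summand as displayed, the partial sums build up without the pairwise collapse telescoping exploits.
- the geometric series formula: a fit — the right tool for this form.


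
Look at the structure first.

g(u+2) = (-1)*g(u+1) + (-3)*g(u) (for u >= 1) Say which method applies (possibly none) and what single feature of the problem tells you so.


Diagnosis: the characteristic-root method — constant coefficients and linearity mean the ansatz r^u reduces it to solving the characteristic polynomial.


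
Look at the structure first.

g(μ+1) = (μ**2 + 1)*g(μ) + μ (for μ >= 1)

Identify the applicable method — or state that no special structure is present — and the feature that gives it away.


Technique: a summation factor — the coefficient μ**2 + 1 drifts with the index, so no fixed root exists; normalizing by the cumulative product telescopes it.


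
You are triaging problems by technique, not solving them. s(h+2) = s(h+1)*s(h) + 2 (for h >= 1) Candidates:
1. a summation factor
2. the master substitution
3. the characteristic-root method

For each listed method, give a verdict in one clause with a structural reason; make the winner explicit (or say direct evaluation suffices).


Best approach: no special technique — no ansatz, no master substitution, no summation factor survives the nonlinearity here.
- a summation factor — no summation factor applies — the rule is not linear in the sequence values.
- the master substitution: no fixed divisor shrinks the index between calls.
- the characteristic-root method: nonlinearity rules out exponential-mode superposition from the start.


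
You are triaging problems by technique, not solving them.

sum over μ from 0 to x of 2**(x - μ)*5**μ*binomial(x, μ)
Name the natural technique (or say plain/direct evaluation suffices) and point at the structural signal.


Method: the binomial theorem — the summand is term μ of a binomial expansion in 5 and 2; the whole sum is a single power.


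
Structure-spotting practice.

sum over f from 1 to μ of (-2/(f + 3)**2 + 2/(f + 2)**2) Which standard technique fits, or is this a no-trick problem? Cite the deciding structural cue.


Technique: telescoping — difference-of-shifts structure (each term adds 2/(f + 2)**2, then subtracts its one-index-advanced value, which the following term adds back) leaves only the first and last pieces standing.


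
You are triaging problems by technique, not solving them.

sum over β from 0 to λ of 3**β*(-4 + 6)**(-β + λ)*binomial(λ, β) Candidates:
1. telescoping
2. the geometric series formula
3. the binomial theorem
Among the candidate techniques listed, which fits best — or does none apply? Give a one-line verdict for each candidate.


Diagnosis: the binomial theorem — binomial coefficients against complementary powers of 3 and (-4 + 6): recognize the binomial expansion and resum.
- telescoping: neither a shifted-difference shape nor integer-spaced poles are present.
- the geometric series formula: no single multiplier carries one term to the next throughout the sum.
- the binomial theorem — yes, a natural case for it.


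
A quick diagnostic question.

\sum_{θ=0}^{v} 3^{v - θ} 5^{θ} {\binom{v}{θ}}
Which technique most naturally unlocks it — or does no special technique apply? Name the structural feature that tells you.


Technique: the binomial theorem — the summand is term θ of a binomial expansion in 5 and 3; the whole sum is a single power.


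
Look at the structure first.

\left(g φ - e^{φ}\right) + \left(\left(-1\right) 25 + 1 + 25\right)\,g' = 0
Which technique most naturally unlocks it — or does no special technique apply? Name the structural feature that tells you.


Verdict: a linear integrating factor — arrange it as g' + φ·g = (the forcing term) and the integrating factor does the rest.


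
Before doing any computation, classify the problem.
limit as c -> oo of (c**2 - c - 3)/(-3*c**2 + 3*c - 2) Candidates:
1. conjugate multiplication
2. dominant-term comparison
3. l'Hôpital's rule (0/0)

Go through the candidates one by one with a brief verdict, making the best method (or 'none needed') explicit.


Best approach: dominant-term comparison — divide by the highest power of c present: lower-order terms vanish and the dominant ratio remains.
- conjugate multiplication — no difference of divergent radicals appears, so rationalizing has nothing to cancel.
- dominant-term comparison: a fit — the right tool for this form.
- l'Hôpital's rule (0/0): viewed as a single quotient this runs to ∞/∞, not the 0/0 clash this candidate addresses; an at-infinity variant of the rule would resolve it, but comparing leading growth reads the answer without differentiating.


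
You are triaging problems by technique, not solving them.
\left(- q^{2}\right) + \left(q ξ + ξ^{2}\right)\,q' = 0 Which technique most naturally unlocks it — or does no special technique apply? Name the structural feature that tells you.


Best approach: the homogeneous substitution — solved for the derivative, the right side is unchanged under scaling ξ and q together — it depends only on the ratio q/ξ, so substitute a single ratio variable. A Bernoulli-style rewrite — possibly after exchanging which variable is treated as dependent — would work as well; the homogeneous substitution is the more immediate reading here.


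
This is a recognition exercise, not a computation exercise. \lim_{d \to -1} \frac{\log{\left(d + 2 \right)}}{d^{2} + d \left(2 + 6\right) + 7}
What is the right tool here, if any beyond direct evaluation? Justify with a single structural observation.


Verdict: l'Hôpital's rule (0/0) — numerator and denominator both vanish at -1 — a genuine 0/0 form, which is exactly when l'Hôpital applies. A first-order expansion at the point is an equally standard path; the rule packages it.


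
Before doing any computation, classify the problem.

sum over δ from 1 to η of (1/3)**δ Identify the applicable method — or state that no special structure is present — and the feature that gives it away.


Method: the geometric series formula — each summand is the previous one scaled by 1/3; that constant multiplier is itself the geometric structure.


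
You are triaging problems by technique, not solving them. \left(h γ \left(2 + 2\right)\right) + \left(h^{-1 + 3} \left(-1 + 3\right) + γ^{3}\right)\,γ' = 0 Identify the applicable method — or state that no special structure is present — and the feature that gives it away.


Method: the exact-equation method — equality of cross partials is the green light — assemble the potential function term by term.


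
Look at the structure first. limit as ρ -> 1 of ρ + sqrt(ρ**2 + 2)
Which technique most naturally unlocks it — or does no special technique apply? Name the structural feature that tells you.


Technique: no special technique — no vanishing denominator and no indeterminate clash at the point — evaluation is immediate.


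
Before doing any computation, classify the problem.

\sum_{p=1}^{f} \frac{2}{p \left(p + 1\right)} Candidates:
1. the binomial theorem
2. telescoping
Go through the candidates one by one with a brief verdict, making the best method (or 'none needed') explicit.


Best approach: telescoping — split \frac{2}{p \left(p + 1\right)} by partial fractions and the pieces are one function at shifted arguments — interior terms cancel.
- the binomial theorem — there is no pair of bases whose matched powers would reassemble into a single binomial power.
- telescoping: yes — fits the structure here.


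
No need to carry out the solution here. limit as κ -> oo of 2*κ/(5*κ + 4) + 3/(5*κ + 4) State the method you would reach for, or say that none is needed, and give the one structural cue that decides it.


Technique: dominant-term comparison — as κ grows, only the highest-degree terms matter — compare leading terms and read the limit off. Viewed as a single quotient this is an ∞/∞ form — an at-infinity application of l'Hôpital's rule would also resolve it; comparing leading growth reads the answer without differentiating.
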